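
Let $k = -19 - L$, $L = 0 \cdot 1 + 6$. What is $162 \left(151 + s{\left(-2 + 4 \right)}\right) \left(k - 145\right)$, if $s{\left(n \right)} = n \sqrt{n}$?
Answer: $-4158540 - 55080 \sqrt{2} \approx -4.2364 \cdot 10^{6}$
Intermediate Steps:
$s{\left(n \right)} = n^{\frac{3}{2}}$
$L = 6$ ($L = 0 + 6 = 6$)
$k = -25$ ($k = -19 - 6 = -25$)
$162 \left(151 + s{\left(-2 + 4 \right)}\right) \left(k - 145\right) = 162 \left(151 + \left(-2 + 4\right)^{\frac{3}{2}}\right) \left(-25 - 145\right) = 162 \left(151 + 2^{\frac{3}{2}}\right) \left(-170\right) = 162 \left(151 + 2 \sqrt{2}\right) \left(-170\right) = 162 \left(-25670 - 340 \sqrt{2}\right) = -4158540 - 55080 \sqrt{2}$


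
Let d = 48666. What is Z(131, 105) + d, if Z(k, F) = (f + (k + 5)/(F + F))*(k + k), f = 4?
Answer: 5237786/105 ≈ 49884.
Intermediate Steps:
Z(k, F) = 2*k*(4 + (5 + k)/(2*F)) (Z(k, F) = (4 + (k + 5)/(F + F))*(k + k) = (4 + (5 + k)/((2*F)))*(2*k) = (4 + (5 + k)*(1/(2*F)))*(2*k) = (4 + (5 + k)/(2*F))*(2*k) = 2*k*(4 + (5 + k)/(2*F)))
Z(131, 105) + d = 131*(5 + 131 + 8*105)/105 + 48666 = 131*(1/105)*(5 + 131 + 840) + 48666 = 131*(1/105)*976 + 48666 = 127856/105 + 48666 = 5237786/105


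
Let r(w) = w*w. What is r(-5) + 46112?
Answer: 46137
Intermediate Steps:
r(w) = w²
r(-5) + 46112 = (-5)² + 46112 = 25 + 46112 = 46137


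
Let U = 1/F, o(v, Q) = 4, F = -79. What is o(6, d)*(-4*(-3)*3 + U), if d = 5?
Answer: 11372/79 ≈ 143.95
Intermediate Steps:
U = -1/79 (U = 1/(-79) = -1/79 ≈ -0.012658)
o(6, d)*(-4*(-3)*3 + U) = 4*(-4*(-3)*3 - 1/79) = 4*(12*3 - 1/79) = 4*(36 - 1/79) = 4*(2843/79) = 11372/79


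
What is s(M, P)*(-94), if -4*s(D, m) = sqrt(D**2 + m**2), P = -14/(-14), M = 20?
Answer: 47*sqrt(401)/2 ≈ 470.59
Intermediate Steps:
P = 1 (P = -14*(-1/14) = 1)
s(D, m) = -sqrt(D**2 + m**2)/4
s(M, P)*(-94) = -sqrt(20**2 + 1**2)/4*(-94) = -sqrt(400 + 1)/4*(-94) = -sqrt(401)/4*(-94) = 47*sqrt(401)/2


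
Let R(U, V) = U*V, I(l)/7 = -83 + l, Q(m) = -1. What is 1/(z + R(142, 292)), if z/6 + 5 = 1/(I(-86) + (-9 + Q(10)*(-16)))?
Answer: 196/8121063 ≈ 2.4135e-5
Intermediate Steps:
I(l) = -581 + 7*l (I(l) = 7*(-83 + l) = -581 + 7*l)
z = -5881/196 (z = -30 + 6/((-581 + 7*(-86)) + (-9 - 1*(-16))) = -30 + 6/((-581 - 602) + (-9 + 16)) = -30 + 6/(-1183 + 7) = -30 + 6/(-1176) = -30 + 6*(-1/1176) = -30 - 1/196 = -5881/196 ≈ -30.005)
1/(z + R(142, 292)) = 1/(-5881/196 + 142*292) = 1/(-5881/196 + 41464) = 1/(8121063/196) = 196/8121063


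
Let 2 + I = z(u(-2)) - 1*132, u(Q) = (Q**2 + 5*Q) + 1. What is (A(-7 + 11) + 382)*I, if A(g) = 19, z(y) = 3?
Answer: -52531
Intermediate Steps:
u(Q) = 1 + Q**2 + 5*Q
I = -131 (I = -2 + (3 - 1*132) = -2 + (3 - 132) = -2 - 129 = -131)
(A(-7 + 11) + 382)*I = (19 + 382)*(-131) = 401*(-131) = -52531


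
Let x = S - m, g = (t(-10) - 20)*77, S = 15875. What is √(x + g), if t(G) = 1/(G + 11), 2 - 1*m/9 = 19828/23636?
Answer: √502848566931/5909 ≈ 120.01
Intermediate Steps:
m = 61749/5909 (m = 18 - 178452/23636 = 18 - 9*4957/5909 = 18 - 44613/5909 = 61749/5909 ≈ 10.450)
t(G) = 1/(11 + G)
g = -1463 (g = (1/(11 - 10) - 20)*77 = (1/1 - 20)*77 = (1 - 20)*77 = -19*77 = -1463)
x = 93743626/5909 (x = 15875 - 1*61749/5909 = 15875 - 61749/5909 = 93743626/5909 ≈ 15865.)
√(x + g) = √(93743626/5909 - 1463) = √(85098759/5909) = √502848566931/5909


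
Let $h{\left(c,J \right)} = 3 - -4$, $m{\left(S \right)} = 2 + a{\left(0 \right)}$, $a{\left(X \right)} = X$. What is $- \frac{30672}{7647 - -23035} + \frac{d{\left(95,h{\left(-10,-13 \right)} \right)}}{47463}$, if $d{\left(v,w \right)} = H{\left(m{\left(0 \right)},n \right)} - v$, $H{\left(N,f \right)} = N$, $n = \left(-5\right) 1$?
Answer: $- \frac{243106427}{242709961} \approx -1.0016$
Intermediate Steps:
$n = -5$
$m{\left(S \right)} = 2$ ($m{\left(S \right)} = 2 + 0 = 2$)
$h{\left(c,J \right)} = 7$ ($h{\left(c,J \right)} = 3 + 4 = 7$)
$d{\left(v,w \right)} = 2 - v$
$- \frac{30672}{7647 - -23035} + \frac{d{\left(95,h{\left(-10,-13 \right)} \right)}}{47463} = - \frac{30672}{7647 - -23035} + \frac{2 - 95}{47463} = - \frac{30672}{7647 + 23035} + \left(2 - 95\right) \frac{1}{47463} = - \frac{30672}{30682} - \frac{31}{15821} = \left(-30672\right) \frac{1}{30682} - \frac{31}{15821} = - \frac{15336}{15341} - \frac{31}{15821} = - \frac{243106427}{242709961}$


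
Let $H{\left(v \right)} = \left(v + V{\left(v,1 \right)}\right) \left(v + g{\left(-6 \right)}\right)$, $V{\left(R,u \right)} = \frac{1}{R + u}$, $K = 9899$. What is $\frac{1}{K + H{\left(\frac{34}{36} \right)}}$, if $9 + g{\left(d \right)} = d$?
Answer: $\frac{11340}{112022153} \approx 0.00010123$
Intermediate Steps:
$g{\left(d \right)} = -9 + d$
$H{\left(v \right)} = \left(-15 + v\right) \left(v + \frac{1}{1 + v}\right)$ ($H{\left(v \right)} = \left(v + \frac{1}{v + 1}\right) \left(v - 15\right) = \left(v + \frac{1}{1 + v}\right) \left(v - 15\right) = \left(v + \frac{1}{1 + v}\right) \left(-15 + v\right) = \left(-15 + v\right) \left(v + \frac{1}{1 + v}\right)$)
$\frac{1}{K + H{\left(\frac{34}{36} \right)}} = \frac{1}{9899 + \frac{-15 + \frac{34}{36} + \frac{34}{36} \left(1 + \frac{34}{36}\right) \left(-15 + \frac{34}{36}\right)}{1 + \frac{34}{36}}} = \frac{1}{9899 + \frac{-15 + 34 \cdot \frac{1}{36} + 34 \cdot \frac{1}{36} \left(1 + 34 \cdot \frac{1}{36}\right) \left(-15 + 34 \cdot \frac{1}{36}\right)}{1 + 34 \cdot \frac{1}{36}}} = \frac{1}{9899 + \frac{-15 + \frac{17}{18} + \frac{17 \left(1 + \frac{17}{18}\right) \left(-15 + \frac{17}{18}\right)}{18}}{1 + \frac{17}{18}}} = \frac{1}{9899 + \frac{-15 + \frac{17}{18} + \frac{17}{18} \cdot \frac{35}{18} \left(- \frac{253}{18}\right)}{\frac{35}{18}}} = \frac{1}{9899 + \frac{18 \left(-15 + \frac{17}{18} - \frac{150535}{5832}\right)}{35}} = \frac{1}{9899 + \frac{18}{35} \left(- \frac{232507}{5832}\right)} = \frac{1}{9899 - \frac{232507}{11340}} = \frac{1}{\frac{112022153}{11340}} = \frac{11340}{112022153}$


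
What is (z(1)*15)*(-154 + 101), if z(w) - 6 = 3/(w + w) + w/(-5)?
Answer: -11607/2 ≈ -5803.5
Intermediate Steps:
z(w) = 6 - w/5 + 3/(2*w) (z(w) = 6 + (3/(w + w) + w/(-5)) = 6 + (3/((2*w)) + w*(-⅕)) = 6 + (3*(1/(2*w)) - w/5) = 6 + (3/(2*w) - w/5) = 6 + (-w/5 + 3/(2*w)) = 6 - w/5 + 3/(2*w))
(z(1)*15)*(-154 + 101) = ((6 - ⅕*1 + (3/2)/1)*15)*(-154 + 101) = ((6 - ⅕ + (3/2)*1)*15)*(-53) = ((6 - ⅕ + 3/2)*15)*(-53) = ((73/10)*15)*(-53) = (219/2)*(-53) = -11607/2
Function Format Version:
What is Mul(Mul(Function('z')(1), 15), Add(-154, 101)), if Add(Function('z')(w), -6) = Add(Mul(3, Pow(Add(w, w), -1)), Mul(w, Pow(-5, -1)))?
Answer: Rational(-11607, 2) ≈ -5803.5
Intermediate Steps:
Function('z')(w) = Add(6, Mul(Rational(-1, 5), w), Mul(Rational(3, 2), Pow(w, -1))) (Function('z')(w) = Add(6, Add(Mul(3, Pow(Add(w, w), -1)), Mul(w, Pow(-5, -1)))) = Add(6, Add(Mul(3, Pow(Mul(2, w), -1)), Mul(w, Rational(-1, 5)))) = Add(6, Add(Mul(3, Mul(Rational(1, 2), Pow(w, -1))), Mul(Rational(-1, 5), w))) = Add(6, Add(Mul(Rational(3, 2), Pow(w, -1)), Mul(Rational(-1, 5), w))) = Add(6, Add(Mul(Rational(-1, 5), w), Mul(Rational(3, 2), Pow(w, -1)))) = Add(6, Mul(Rational(-1, 5), w), Mul(Rational(3, 2), Pow(w, -1))))
Mul(Mul(Function('z')(1), 15), Add(-154, 101)) = Mul(Mul(Add(6, Mul(Rational(-1, 5), 1), Mul(Rational(3, 2), Pow(1, -1))), 15), Add(-154, 101)) = Mul(Mul(Add(6, Rational(-1, 5), Mul(Rational(3, 2), 1)), 15), -53) = Mul(Mul(Add(6, Rational(-1, 5), Rational(3, 2)), 15), -53) = Mul(Mul(Rational(73, 10), 15), -53) = Mul(Rational(219, 2), -53) = Rational(-11607, 2)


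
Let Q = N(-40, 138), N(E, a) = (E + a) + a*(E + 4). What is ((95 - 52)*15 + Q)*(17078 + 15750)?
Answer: -138698300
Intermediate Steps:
N(E, a) = E + a + a*(4 + E) (N(E, a) = (E + a) + a*(4 + E) = E + a + a*(4 + E))
Q = -4870 (Q = -40 + 5*138 - 40*138 = -40 + 690 - 5520 = -4870)
((95 - 52)*15 + Q)*(17078 + 15750) = ((95 - 52)*15 - 4870)*(17078 + 15750) = (43*15 - 4870)*32828 = (645 - 4870)*32828 = -4225*32828 = -138698300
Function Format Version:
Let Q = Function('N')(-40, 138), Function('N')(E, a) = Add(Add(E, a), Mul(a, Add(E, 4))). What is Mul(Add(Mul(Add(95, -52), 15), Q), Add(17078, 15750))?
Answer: -138698300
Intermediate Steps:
Function('N')(E, a) = Add(E, a, Mul(a, Add(4, E))) (Function('N')(E, a) = Add(Add(E, a), Mul(a, Add(4, E))) = Add(E, a, Mul(a, Add(4, E))))
Q = -4870 (Q = Add(-40, Mul(5, 138), Mul(-40, 138)) = Add(-40, 690, -5520) = -4870)
Mul(Add(Mul(Add(95, -52), 15), Q), Add(17078, 15750)) = Mul(Add(Mul(Add(95, -52), 15), -4870), Add(17078, 15750)) = Mul(Add(Mul(43, 15), -4870), 32828) = Mul(Add(645, -4870), 32828) = Mul(-4225, 32828) = -138698300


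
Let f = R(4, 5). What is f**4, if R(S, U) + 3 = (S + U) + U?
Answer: 14641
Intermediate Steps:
R(S, U) = -3 + S + 2*U (R(S, U) = -3 + ((S + U) + U) = -3 + (S + 2*U) = -3 + S + 2*U)
f = 11 (f = -3 + 4 + 2*5 = -3 + 4 + 10 = 11)
f**4 = 11**4 = 14641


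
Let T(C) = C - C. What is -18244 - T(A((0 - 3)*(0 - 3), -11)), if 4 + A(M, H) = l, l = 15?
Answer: -18244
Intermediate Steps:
A(M, H) = 11 (A(M, H) = -4 + 15 = 11)
T(C) = 0
-18244 - T(A((0 - 3)*(0 - 3), -11)) = -18244 - 1*0 = -18244 + 0 = -18244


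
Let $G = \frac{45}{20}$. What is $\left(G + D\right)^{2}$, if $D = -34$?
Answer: $\frac{16129}{16} \approx 1008.1$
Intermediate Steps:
$G = \frac{9}{4}$ ($G = 45 \cdot \frac{1}{20} = \frac{9}{4} \approx 2.25$)
$\left(G + D\right)^{2} = \left(\frac{9}{4} - 34\right)^{2} = \left(- \frac{127}{4}\right)^{2} = \frac{16129}{16}$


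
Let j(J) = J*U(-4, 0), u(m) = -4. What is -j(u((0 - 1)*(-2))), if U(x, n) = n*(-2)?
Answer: 0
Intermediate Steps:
U(x, n) = -2*n
j(J) = 0 (j(J) = J*(-2*0) = J*0 = 0)
-j(u((0 - 1)*(-2))) = -1*0 = 0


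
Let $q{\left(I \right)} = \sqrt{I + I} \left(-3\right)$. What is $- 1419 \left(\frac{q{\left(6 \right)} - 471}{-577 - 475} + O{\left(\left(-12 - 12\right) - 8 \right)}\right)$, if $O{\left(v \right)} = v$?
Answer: $\frac{47100867}{1052} - \frac{4257 \sqrt{3}}{526} \approx 44759.0$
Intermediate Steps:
$q{\left(I \right)} = - 3 \sqrt{2} \sqrt{I}$ ($q{\left(I \right)} = \sqrt{2 I} \left(-3\right) = \sqrt{2} \sqrt{I} \left(-3\right) = - 3 \sqrt{2} \sqrt{I}$)
$- 1419 \left(\frac{q{\left(6 \right)} - 471}{-577 - 475} + O{\left(\left(-12 - 12\right) - 8 \right)}\right) = - 1419 \left(\frac{- 3 \sqrt{2} \sqrt{6} - 471}{-577 - 475} - 32\right) = - 1419 \left(\frac{- 6 \sqrt{3} - 471}{-1052} - 32\right) = - 1419 \left(\left(-471 - 6 \sqrt{3}\right) \left(- \frac{1}{1052}\right) - 32\right) = - 1419 \left(\left(\frac{471}{1052} + \frac{3 \sqrt{3}}{526}\right) - 32\right) = - 1419 \left(- \frac{33193}{1052} + \frac{3 \sqrt{3}}{526}\right) = \frac{47100867}{1052} - \frac{4257 \sqrt{3}}{526}$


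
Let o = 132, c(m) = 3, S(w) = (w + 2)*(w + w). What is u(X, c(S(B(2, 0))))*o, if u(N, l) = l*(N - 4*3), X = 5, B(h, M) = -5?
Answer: -2772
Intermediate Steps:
S(w) = 2*w*(2 + w) (S(w) = (2 + w)*(2*w) = 2*w*(2 + w))
u(N, l) = l*(-12 + N) (u(N, l) = l*(N - 12) = l*(-12 + N))
u(X, c(S(B(2, 0))))*o = (3*(-12 + 5))*132 = (3*(-7))*132 = -21*132 = -2772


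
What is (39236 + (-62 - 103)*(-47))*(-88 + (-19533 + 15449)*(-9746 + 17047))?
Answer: -1401148127652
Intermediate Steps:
(39236 + (-62 - 103)*(-47))*(-88 + (-19533 + 15449)*(-9746 + 17047)) = (39236 - 165*(-47))*(-88 - 4084*7301) = (39236 + 7755)*(-88 - 29817284) = 46991*(-29817372) = -1401148127652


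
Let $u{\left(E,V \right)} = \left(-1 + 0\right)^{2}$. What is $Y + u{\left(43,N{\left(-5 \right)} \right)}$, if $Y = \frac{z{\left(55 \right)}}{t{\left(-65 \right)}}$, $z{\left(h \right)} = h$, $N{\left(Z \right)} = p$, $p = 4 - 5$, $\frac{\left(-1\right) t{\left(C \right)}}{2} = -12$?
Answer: $\frac{79}{24} \approx 3.2917$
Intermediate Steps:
$t{\left(C \right)} = 24$ ($t{\left(C \right)} = \left(-2\right) \left(-12\right) = 24$)
$p = -1$
$N{\left(Z \right)} = -1$
$u{\left(E,V \right)} = 1$ ($u{\left(E,V \right)} = \left(-1\right)^{2} = 1$)
$Y = \frac{55}{24} \approx 2.2917$
$Y + u{\left(43,N{\left(-5 \right)} \right)} = \frac{55}{24} + 1 = \frac{79}{24}$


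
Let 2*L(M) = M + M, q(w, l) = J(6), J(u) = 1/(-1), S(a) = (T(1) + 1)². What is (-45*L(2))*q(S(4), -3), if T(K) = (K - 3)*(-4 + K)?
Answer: 90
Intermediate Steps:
T(K) = (-4 + K)*(-3 + K) (T(K) = (-3 + K)*(-4 + K) = (-4 + K)*(-3 + K))
S(a) = 49 (S(a) = ((12 + 1² - 7*1) + 1)² = ((12 + 1 - 7) + 1)² = (6 + 1)² = 7² = 49)
J(u) = -1
q(w, l) = -1
L(M) = M (L(M) = (M + M)/2 = (2*M)/2 = M)
(-45*L(2))*q(S(4), -3) = -45*2*(-1) = -90*(-1) = 90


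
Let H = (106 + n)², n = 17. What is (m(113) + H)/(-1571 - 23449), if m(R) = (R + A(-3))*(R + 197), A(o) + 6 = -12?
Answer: -44579/25020 ≈ -1.7817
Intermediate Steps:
A(o) = -18 (A(o) = -6 - 12 = -18)
m(R) = (-18 + R)*(197 + R) (m(R) = (R - 18)*(R + 197) = (-18 + R)*(197 + R))
H = 15129 (H = (106 + 17)² = 123² = 15129)
(m(113) + H)/(-1571 - 23449) = ((-3546 + 113² + 179*113) + 15129)/(-1571 - 23449) = ((-3546 + 12769 + 20227) + 15129)/(-25020) = (29450 + 15129)*(-1/25020) = 44579*(-1/25020) = -44579/25020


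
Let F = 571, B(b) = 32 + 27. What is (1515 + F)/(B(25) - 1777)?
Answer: -1043/859 ≈ -1.2142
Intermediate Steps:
B(b) = 59
(1515 + F)/(B(25) - 1777) = (1515 + 571)/(59 - 1777) = 2086/(-1718) = 2086*(-1/1718) = -1043/859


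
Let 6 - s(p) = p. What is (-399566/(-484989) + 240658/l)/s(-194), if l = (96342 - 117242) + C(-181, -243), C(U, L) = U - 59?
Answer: -54134828761/1025266746000 ≈ -0.052801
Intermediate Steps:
s(p) = 6 - p
C(U, L) = -59 + U
l = -21140 (l = (96342 - 117242) + (-59 - 181) = -20900 - 240 = -21140)
(-399566/(-484989) + 240658/l)/s(-194) = (-399566/(-484989) + 240658/(-21140))/(6 - 1*(-194)) = (-399566*(-1/484989) + 240658*(-1/21140))/(6 + 194) = (399566/484989 - 120329/10570)/200 = -54134828761/5126333730*1/200 = -54134828761/1025266746000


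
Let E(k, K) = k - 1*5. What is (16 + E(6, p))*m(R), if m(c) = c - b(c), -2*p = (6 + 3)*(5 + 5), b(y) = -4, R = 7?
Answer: 187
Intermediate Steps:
p = -45 (p = -(6 + 3)*(5 + 5)/2 = -9*10/2 = -1/2*90 = -45)
m(c) = 4 + c (m(c) = c - 1*(-4) = c + 4 = 4 + c)
E(k, K) = -5 + k (E(k, K) = k - 5 = -5 + k)
(16 + E(6, p))*m(R) = (16 + (-5 + 6))*(4 + 7) = (16 + 1)*11 = 17*11 = 187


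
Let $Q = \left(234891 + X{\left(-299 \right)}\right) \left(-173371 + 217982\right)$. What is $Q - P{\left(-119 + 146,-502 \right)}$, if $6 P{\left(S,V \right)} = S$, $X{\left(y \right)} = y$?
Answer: $\frac{20930767415}{2} \approx 1.0465 \cdot 10^{10}$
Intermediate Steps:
$P{\left(S,V \right)} = \frac{S}{6}$
$Q = 10465383712$ ($Q = \left(234891 - 299\right) \left(-173371 + 217982\right) = 234592 \cdot 44611 = 10465383712$)
$Q - P{\left(-119 + 146,-502 \right)} = 10465383712 - \frac{-119 + 146}{6} = 10465383712 - \frac{1}{6} \cdot 27 = 10465383712 - \frac{9}{2} = \frac{20930767415}{2}$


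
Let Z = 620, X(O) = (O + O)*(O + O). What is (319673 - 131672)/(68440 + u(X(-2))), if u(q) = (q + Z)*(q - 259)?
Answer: -17091/7828 ≈ -2.1833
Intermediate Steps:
X(O) = 4*O² (X(O) = (2*O)*(2*O) = 4*O²)
u(q) = (-259 + q)*(620 + q) (u(q) = (q + 620)*(q - 259) = (620 + q)*(-259 + q) = (-259 + q)*(620 + q))
(319673 - 131672)/(68440 + u(X(-2))) = (319673 - 131672)/(68440 + (-160580 + (4*(-2)²)² + 361*(4*(-2)²))) = 188001/(68440 + (-160580 + (4*4)² + 361*(4*4))) = 188001/(68440 + (-160580 + 16² + 361*16)) = 188001/(68440 + (-160580 + 256 + 5776)) = 188001/(68440 - 154548) = 188001/(-86108) = 188001*(-1/86108) = -17091/7828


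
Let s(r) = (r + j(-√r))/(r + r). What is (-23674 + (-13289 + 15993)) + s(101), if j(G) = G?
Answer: -41939/2 - √101/202 ≈ -20970.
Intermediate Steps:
s(r) = (r - √r)/(2*r) (s(r) = (r - √r)/(r + r) = (r - √r)/((2*r)) = (r - √r)*(1/(2*r)) = (r - √r)/(2*r))
(-23674 + (-13289 + 15993)) + s(101) = (-23674 + (-13289 + 15993)) + (½)*(101 - √101)/101 = (-23674 + 2704) + (½)*(1/101)*(101 - √101) = -20970 + (½ - √101/202) = -41939/2 - √101/202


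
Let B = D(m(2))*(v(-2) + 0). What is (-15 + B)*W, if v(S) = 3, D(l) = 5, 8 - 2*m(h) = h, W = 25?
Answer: 0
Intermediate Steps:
m(h) = 4 - h/2
B = 15 (B = 5*(3 + 0) = 5*3 = 15)
(-15 + B)*W = (-15 + 15)*25 = 0*25 = 0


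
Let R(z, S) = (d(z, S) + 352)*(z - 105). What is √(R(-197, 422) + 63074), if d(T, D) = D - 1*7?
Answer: 28*I*√215 ≈ 410.56*I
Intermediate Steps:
d(T, D) = -7 + D (d(T, D) = D - 7 = -7 + D)
R(z, S) = (-105 + z)*(345 + S) (R(z, S) = ((-7 + S) + 352)*(z - 105) = (345 + S)*(-105 + z) = (-105 + z)*(345 + S))
√(R(-197, 422) + 63074) = √((-36225 - 105*422 + 345*(-197) + 422*(-197)) + 63074) = √((-36225 - 44310 - 67965 - 83134) + 63074) = √(-231634 + 63074) = √(-168560) = 28*I*√215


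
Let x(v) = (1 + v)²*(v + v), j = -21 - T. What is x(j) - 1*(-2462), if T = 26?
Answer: -196442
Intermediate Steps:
j = -47 (j = -21 - 1*26 = -21 - 26 = -47)
x(v) = 2*v*(1 + v)² (x(v) = (1 + v)²*(2*v) = 2*v*(1 + v)²)
x(j) - 1*(-2462) = 2*(-47)*(1 - 47)² - 1*(-2462) = 2*(-47)*(-46)² + 2462 = 2*(-47)*2116 + 2462 = -198904 + 2462 = -196442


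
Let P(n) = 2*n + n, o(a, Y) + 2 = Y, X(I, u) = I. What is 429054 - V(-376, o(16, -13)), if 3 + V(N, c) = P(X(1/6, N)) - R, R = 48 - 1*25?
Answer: 858159/2 ≈ 4.2908e+5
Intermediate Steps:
o(a, Y) = -2 + Y
P(n) = 3*n
R = 23 (R = 48 - 25 = 23)
V(N, c) = -51/2 (V(N, c) = -3 + (3*(1/6) - 1*23) = -3 + (3*(1*(⅙)) - 23) = -3 + (3*(⅙) - 23) = -3 + (½ - 23) = -3 - 45/2 = -51/2)
429054 - V(-376, o(16, -13)) = 429054 - 1*(-51/2) = 429054 + 51/2 = 858159/2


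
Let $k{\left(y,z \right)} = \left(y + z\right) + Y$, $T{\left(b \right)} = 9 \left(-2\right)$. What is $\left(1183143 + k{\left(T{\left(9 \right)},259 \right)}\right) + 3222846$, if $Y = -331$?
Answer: $4405899$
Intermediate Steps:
$T{\left(b \right)} = -18$
$k{\left(y,z \right)} = -331 + y + z$ ($k{\left(y,z \right)} = \left(y + z\right) - 331 = -331 + y + z$)
$\left(1183143 + k{\left(T{\left(9 \right)},259 \right)}\right) + 3222846 = \left(1183143 - 90\right) + 3222846 = 1183053 + 3222846 = 4405899$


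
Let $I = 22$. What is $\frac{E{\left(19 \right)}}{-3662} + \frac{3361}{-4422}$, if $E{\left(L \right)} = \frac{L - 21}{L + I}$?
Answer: $- \frac{252309209}{331963962} \approx -0.76005$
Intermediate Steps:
$E{\left(L \right)} = \frac{-21 + L}{22 + L}$ ($E{\left(L \right)} = \frac{L - 21}{L + 22} = \frac{-21 + L}{22 + L}$)
$\frac{E{\left(19 \right)}}{-3662} + \frac{3361}{-4422} = \frac{\frac{1}{22 + 19} \left(-21 + 19\right)}{-3662} + \frac{3361}{-4422} = \frac{1}{41} \left(-2\right) \left(- \frac{1}{3662}\right) + 3361 \left(- \frac{1}{4422}\right) = \frac{1}{41} \left(-2\right) \left(- \frac{1}{3662}\right) - \frac{3361}{4422} = \left(- \frac{2}{41}\right) \left(- \frac{1}{3662}\right) - \frac{3361}{4422} = \frac{1}{75071} - \frac{3361}{4422} = - \frac{252309209}{331963962}$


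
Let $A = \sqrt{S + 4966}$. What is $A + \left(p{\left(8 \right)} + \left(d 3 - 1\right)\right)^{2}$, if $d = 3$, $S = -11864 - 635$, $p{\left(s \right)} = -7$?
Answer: $1 + 9 i \sqrt{93} \approx 1.0 + 86.793 i$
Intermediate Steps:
$S = -12499$ ($S = -11864 - 635 = -12499$)
$A = 9 i \sqrt{93}$ ($A = \sqrt{-12499 + 4966} = \sqrt{-7533} = 9 i \sqrt{93} \approx 86.793 i$)
$A + \left(p{\left(8 \right)} + \left(d 3 - 1\right)\right)^{2} = 9 i \sqrt{93} + \left(-7 + \left(3 \cdot 3 - 1\right)\right)^{2} = 9 i \sqrt{93} + \left(-7 + \left(9 - 1\right)\right)^{2} = 9 i \sqrt{93} + \left(-7 + 8\right)^{2} = 9 i \sqrt{93} + 1^{2} = 9 i \sqrt{93} + 1 = 1 + 9 i \sqrt{93}$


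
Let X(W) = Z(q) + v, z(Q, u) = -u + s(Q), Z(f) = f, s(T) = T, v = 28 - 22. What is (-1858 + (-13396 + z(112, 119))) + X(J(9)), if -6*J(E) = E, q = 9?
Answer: -15246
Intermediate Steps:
v = 6
J(E) = -E/6
z(Q, u) = Q - u (z(Q, u) = -u + Q = Q - u)
X(W) = 15 (X(W) = 9 + 6 = 15)
(-1858 + (-13396 + z(112, 119))) + X(J(9)) = (-1858 + (-13396 + (112 - 1*119))) + 15 = (-1858 + (-13396 + (112 - 119))) + 15 = (-1858 + (-13396 - 7)) + 15 = (-1858 - 13403) + 15 = -15261 + 15 = -15246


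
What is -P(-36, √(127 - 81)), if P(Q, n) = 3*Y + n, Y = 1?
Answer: -3 - √46 ≈ -9.7823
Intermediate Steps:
P(Q, n) = 3 + n (P(Q, n) = 3*1 + n = 3 + n)
-P(-36, √(127 - 81)) = -(3 + √(127 - 81)) = -(3 + √46) = -3 - √46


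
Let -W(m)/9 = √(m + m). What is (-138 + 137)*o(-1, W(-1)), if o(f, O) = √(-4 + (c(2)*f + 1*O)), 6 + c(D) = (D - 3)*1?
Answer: -√(3 - 9*I*√2) ≈ -2.8352 + 2.2446*I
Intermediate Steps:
W(m) = -9*√2*√m (W(m) = -9*√(m + m) = -9*√2*√m)
c(D) = -9 + D (c(D) = -6 + (D - 3)*1 = -6 + (-3 + D)*1 = -6 + (-3 + D) = -9 + D)
o(f, O) = √(-4 + O - 7*f) (o(f, O) = √(-4 + ((-9 + 2)*f + 1*O)) = √(-4 + (-7*f + O)) = √(-4 + (O - 7*f)) = √(-4 + O - 7*f))
(-138 + 137)*o(-1, W(-1)) = (-138 + 137)*√(-4 - 9*√2*√(-1) - 7*(-1)) = -√(-4 - 9*√2*I + 7) = -√(-4 - 9*I*√2 + 7) = -√(3 - 9*I*√2)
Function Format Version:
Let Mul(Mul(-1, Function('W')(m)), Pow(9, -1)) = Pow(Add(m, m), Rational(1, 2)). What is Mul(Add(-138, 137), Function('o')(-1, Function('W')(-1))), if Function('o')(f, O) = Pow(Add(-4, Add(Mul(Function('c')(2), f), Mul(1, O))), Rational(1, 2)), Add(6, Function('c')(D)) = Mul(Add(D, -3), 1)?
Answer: Mul(-1, Pow(Add(3, Mul(-9, I, Pow(2, Rational(1, 2)))), Rational(1, 2))) ≈ Add(-2.8352, Mul(2.2446, I))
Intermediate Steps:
Function('W')(m) = Mul(-9, Pow(2, Rational(1, 2)), Pow(m, Rational(1, 2))) (Function('W')(m) = Mul(-9, Pow(Add(m, m), Rational(1, 2))) = Mul(-9, Pow(Mul(2, m), Rational(1, 2))) = Mul(-9, Mul(Pow(2, Rational(1, 2)), Pow(m, Rational(1, 2)))) = Mul(-9, Pow(2, Rational(1, 2)), Pow(m, Rational(1, 2))))
Function('c')(D) = Add(-9, D) (Function('c')(D) = Add(-6, Mul(Add(D, -3), 1)) = Add(-6, Mul(Add(-3, D), 1)) = Add(-6, Add(-3, D)) = Add(-9, D))
Function('o')(f, O) = Pow(Add(-4, O, Mul(-7, f)), Rational(1, 2)) (Function('o')(f, O) = Pow(Add(-4, Add(Mul(Add(-9, 2), f), Mul(1, O))), Rational(1, 2)) = Pow(Add(-4, Add(Mul(-7, f), O)), Rational(1, 2)) = Pow(Add(-4, Add(O, Mul(-7, f))), Rational(1, 2)) = Pow(Add(-4, O, Mul(-7, f)), Rational(1, 2)))
Mul(Add(-138, 137), Function('o')(-1, Function('W')(-1))) = Mul(Add(-138, 137), Pow(Add(-4, Mul(-9, Pow(2, Rational(1, 2)), Pow(-1, Rational(1, 2))), Mul(-7, -1)), Rational(1, 2))) = Mul(-1, Pow(Add(-4, Mul(-9, Pow(2, Rational(1, 2)), I), 7), Rational(1, 2))) = Mul(-1, Pow(Add(-4, Mul(-9, I, Pow(2, Rational(1, 2))), 7), Rational(1, 2))) = Mul(-1, Pow(Add(3, Mul(-9, I, Pow(2, Rational(1, 2)))), Rational(1, 2)))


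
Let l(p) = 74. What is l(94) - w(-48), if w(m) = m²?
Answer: -2230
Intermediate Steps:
l(94) - w(-48) = 74 - 1*(-48)² = 74 - 1*2304 = 74 - 2304 = -2230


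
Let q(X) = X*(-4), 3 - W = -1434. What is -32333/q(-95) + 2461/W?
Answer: -45527341/546060 ≈ -83.374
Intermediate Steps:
W = 1437 (W = 3 - 1*(-1434) = 3 + 1434 = 1437)
q(X) = -4*X
-32333/q(-95) + 2461/W = -32333/((-4*(-95))) + 2461/1437 = -32333/380 + 2461*(1/1437) = -32333*1/380 + 2461/1437 = -32333/380 + 2461/1437 = -45527341/546060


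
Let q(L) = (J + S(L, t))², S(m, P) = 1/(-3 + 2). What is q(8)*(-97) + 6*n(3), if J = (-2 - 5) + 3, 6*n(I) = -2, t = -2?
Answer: -2427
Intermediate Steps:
n(I) = -⅓ (n(I) = (⅙)*(-2) = -⅓)
S(m, P) = -1 (S(m, P) = 1/(-1) = -1)
J = -4 (J = -7 + 3 = -4)
q(L) = 25 (q(L) = (-4 - 1)² = (-5)² = 25)
q(8)*(-97) + 6*n(3) = 25*(-97) + 6*(-⅓) = -2425 - 2 = -2427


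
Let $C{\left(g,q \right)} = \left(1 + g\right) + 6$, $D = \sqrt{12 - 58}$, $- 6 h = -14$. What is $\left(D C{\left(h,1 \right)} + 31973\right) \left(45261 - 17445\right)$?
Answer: $889360968 + 259616 i \sqrt{46} \approx 8.8936 \cdot 10^{8} + 1.7608 \cdot 10^{6} i$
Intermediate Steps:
$h = \frac{7}{3}$ ($h = \left(- \frac{1}{6}\right) \left(-14\right) = \frac{7}{3} \approx 2.3333$)
$D = i \sqrt{46}$ ($D = \sqrt{-46} = i \sqrt{46} \approx 6.7823 i$)
$C{\left(g,q \right)} = 7 + g$
$\left(D C{\left(h,1 \right)} + 31973\right) \left(45261 - 17445\right) = \left(i \sqrt{46} \left(7 + \frac{7}{3}\right) + 31973\right) \left(45261 - 17445\right) = \left(i \sqrt{46} \cdot \frac{28}{3} + 31973\right) 27816 = \left(\frac{28 i \sqrt{46}}{3} + 31973\right) 27816 = \left(31973 + \frac{28 i \sqrt{46}}{3}\right) 27816 = 889360968 + 259616 i \sqrt{46}$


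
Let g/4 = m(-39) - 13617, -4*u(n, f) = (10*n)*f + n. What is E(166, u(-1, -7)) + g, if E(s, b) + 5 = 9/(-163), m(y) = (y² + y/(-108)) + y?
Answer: -71213477/1467 ≈ -48544.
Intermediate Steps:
m(y) = y² + 107*y/108 (m(y) = (y² - y/108) + y = y² + 107*y/108)
u(n, f) = -n/4 - 5*f*n/2 (u(n, f) = -((10*n)*f + n)/4 = -(10*f*n + n)/4 = -(n + 10*f*n)/4 = -n/4 - 5*f*n/2)
E(s, b) = -824/163 (E(s, b) = -5 + 9/(-163) = -5 + 9*(-1/163) = -5 - 9/163 = -824/163)
g = -436847/9 (g = 4*((1/108)*(-39)*(107 + 108*(-39)) - 13617) = 4*((1/108)*(-39)*(107 - 4212) - 13617) = 4*((1/108)*(-39)*(-4105) - 13617) = 4*(53365/36 - 13617) = 4*(-436847/36) = -436847/9 ≈ -48539.)
E(166, u(-1, -7)) + g = -824/163 - 436847/9 = -71213477/1467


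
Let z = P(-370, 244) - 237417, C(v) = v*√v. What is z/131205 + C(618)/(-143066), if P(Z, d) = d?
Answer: -237173/131205 - 309*√618/71533 ≈ -1.9150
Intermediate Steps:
C(v) = v^(3/2)
z = -237173 (z = 244 - 237417 = -237173)
z/131205 + C(618)/(-143066) = -237173/131205 + 618^(3/2)/(-143066) = -237173*1/131205 + (618*√618)*(-1/143066) = -237173/131205 - 309*√618/71533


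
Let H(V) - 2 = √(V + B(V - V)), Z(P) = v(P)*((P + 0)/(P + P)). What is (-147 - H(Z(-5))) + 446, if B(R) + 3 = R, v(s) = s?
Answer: 297 - I*√22/2 ≈ 297.0 - 2.3452*I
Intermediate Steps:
B(R) = -3 + R
Z(P) = P/2 (Z(P) = P*((P + 0)/(P + P)) = P*(P/((2*P))) = P*(P*(1/(2*P))) = P*(½) = P/2)
H(V) = 2 + √(-3 + V) (H(V) = 2 + √(V + (-3 + (V - V))) = 2 + √(V + (-3 + 0)) = 2 + √(V - 3) = 2 + √(-3 + V))
(-147 - H(Z(-5))) + 446 = (-147 - (2 + √(-3 + (½)*(-5)))) + 446 = (-147 - (2 + √(-3 - 5/2))) + 446 = (-147 - (2 + √(-11/2))) + 446 = (-147 - (2 + I*√22/2)) + 446 = (-147 + (-2 - I*√22/2)) + 446 = (-149 - I*√22/2) + 446 = 297 - I*√22/2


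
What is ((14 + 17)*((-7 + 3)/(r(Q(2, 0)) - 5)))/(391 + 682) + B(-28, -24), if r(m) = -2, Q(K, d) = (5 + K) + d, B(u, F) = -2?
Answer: -14898/7511 ≈ -1.9835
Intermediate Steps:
Q(K, d) = 5 + K + d
((14 + 17)*((-7 + 3)/(r(Q(2, 0)) - 5)))/(391 + 682) + B(-28, -24) = ((14 + 17)*((-7 + 3)/(-2 - 5)))/(391 + 682) - 2 = (31*(-4/(-7)))/1073 - 2 = (31*(-4*(-1/7)))*(1/1073) - 2 = (31*(4/7))*(1/1073) - 2 = (124/7)*(1/1073) - 2 = 124/7511 - 2 = -14898/7511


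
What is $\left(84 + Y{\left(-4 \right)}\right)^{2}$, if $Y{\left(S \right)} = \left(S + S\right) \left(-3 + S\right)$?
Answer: $19600$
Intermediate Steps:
$Y{\left(S \right)} = 2 S \left(-3 + S\right)$
$\left(84 + Y{\left(-4 \right)}\right)^{2} = \left(84 + 2 \left(-4\right) \left(-3 - 4\right)\right)^{2} = \left(84 + 2 \left(-4\right) \left(-7\right)\right)^{2} = \left(84 + 56\right)^{2} = 140^{2} = 19600$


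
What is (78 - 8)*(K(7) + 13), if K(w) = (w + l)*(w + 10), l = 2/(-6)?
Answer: 26530/3 ≈ 8843.3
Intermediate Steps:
l = -⅓ (l = 2*(-⅙) = -⅓ ≈ -0.33333)
K(w) = (10 + w)*(-⅓ + w) (K(w) = (w - ⅓)*(w + 10) = (-⅓ + w)*(10 + w) = (10 + w)*(-⅓ + w))
(78 - 8)*(K(7) + 13) = (78 - 8)*((-10/3 + 7² + (29/3)*7) + 13) = 70*((-10/3 + 49 + 203/3) + 13) = 70*(340/3 + 13) = 70*(379/3) = 26530/3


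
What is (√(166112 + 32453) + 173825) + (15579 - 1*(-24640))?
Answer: 214044 + √198565 ≈ 2.1449e+5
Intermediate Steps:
(√(166112 + 32453) + 173825) + (15579 - 1*(-24640)) = (√198565 + 173825) + (15579 + 24640) = (173825 + √198565) + 40219 = 214044 + √198565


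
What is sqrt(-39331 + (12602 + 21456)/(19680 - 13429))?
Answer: I*sqrt(1536645967773)/6251 ≈ 198.31*I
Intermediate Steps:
sqrt(-39331 + (12602 + 21456)/(19680 - 13429)) = sqrt(-39331 + 34058/6251) = sqrt(-245824023/6251) = I*sqrt(1536645967773)/6251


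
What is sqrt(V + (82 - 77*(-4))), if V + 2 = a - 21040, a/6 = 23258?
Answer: 4*sqrt(7431) ≈ 344.81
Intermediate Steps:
a = 139548 (a = 6*23258 = 139548)
V = 118506 (V = -2 + (139548 - 21040) = -2 + 118508 = 118506)
sqrt(V + (82 - 77*(-4))) = sqrt(118506 + (82 - 77*(-4))) = sqrt(118506 + (82 + 308)) = sqrt(118506 + 390) = sqrt(118896) = 4*sqrt(7431)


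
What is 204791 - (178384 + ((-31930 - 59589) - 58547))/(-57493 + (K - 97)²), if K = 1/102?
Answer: 102454308119365/500285723 ≈ 2.0479e+5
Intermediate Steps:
K = 1/102 ≈ 0.0098039
204791 - (178384 + ((-31930 - 59589) - 58547))/(-57493 + (K - 97)²) = 204791 - (178384 + ((-31930 - 59589) - 58547))/(-57493 + (1/102 - 97)²) = 204791 - (178384 + (-91519 - 58547))/(-57493 + (-9893/102)²) = 204791 - (178384 - 150066)/(-57493 + 97871449/10404) = 204791 - 28318/(-500285723/10404) = 204791 - 28318*(-10404)/500285723 = 204791 - 1*(-294620472/500285723) = 204791 + 294620472/500285723 = 102454308119365/500285723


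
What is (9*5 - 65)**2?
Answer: 400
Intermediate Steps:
(9*5 - 65)**2 = (45 - 65)**2 = (-20)**2 = 400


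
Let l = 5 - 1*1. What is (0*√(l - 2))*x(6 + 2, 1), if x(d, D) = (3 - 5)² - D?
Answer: 0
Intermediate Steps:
l = 4 (l = 5 - 1 = 4)
x(d, D) = 4 - D (x(d, D) = (-2)² - D = 4 - D)
(0*√(l - 2))*x(6 + 2, 1) = (0*√(4 - 2))*(4 - 1*1) = (0*√2)*(4 - 1) = 0*3 = 0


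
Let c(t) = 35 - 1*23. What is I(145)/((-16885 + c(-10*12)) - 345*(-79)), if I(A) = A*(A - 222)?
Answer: -385/358 ≈ -1.0754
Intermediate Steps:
c(t) = 12 (c(t) = 35 - 23 = 12)
I(A) = A*(-222 + A)
I(145)/((-16885 + c(-10*12)) - 345*(-79)) = (145*(-222 + 145))/((-16885 + 12) - 345*(-79)) = (145*(-77))/(-16873 + 27255) = -11165/10382 = -11165*1/10382 = -385/358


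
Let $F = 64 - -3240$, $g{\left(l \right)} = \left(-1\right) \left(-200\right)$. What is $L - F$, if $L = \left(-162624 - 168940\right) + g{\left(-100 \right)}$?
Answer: $-334668$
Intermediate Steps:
$g{\left(l \right)} = 200$
$L = -331364$ ($L = \left(-162624 - 168940\right) + 200 = -331564 + 200 = -331364$)
$F = 3304$ ($F = 64 + 3240 = 3304$)
$L - F = -331364 - 3304 = -334668$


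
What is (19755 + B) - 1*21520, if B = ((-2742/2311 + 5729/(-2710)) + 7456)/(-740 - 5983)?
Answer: -74361773267771/42104871630 ≈ -1766.1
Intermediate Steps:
B = -46674840821/42104871630 (B = ((-2742*1/2311 + 5729*(-1/2710)) + 7456)/(-6723) = ((-2742/2311 - 5729/2710) + 7456)*(-1/6723) = (-20670539/6262810 + 7456)*(-1/6723) = (46674840821/6262810)*(-1/6723) = -46674840821/42104871630 ≈ -1.1085)
(19755 + B) - 1*21520 = (19755 - 46674840821/42104871630) - 1*21520 = 831735064209829/42104871630 - 21520 = -74361773267771/42104871630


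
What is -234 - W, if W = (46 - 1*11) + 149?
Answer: -418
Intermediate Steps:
W = 184 (W = (46 - 11) + 149 = 35 + 149 = 184)
-234 - W = -234 - 1*184 = -234 - 184 = -418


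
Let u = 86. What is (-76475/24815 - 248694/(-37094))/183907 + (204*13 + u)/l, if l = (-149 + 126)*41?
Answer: -6621382315257414/2280498862048723 ≈ -2.9035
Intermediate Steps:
l = -943 (l = -23*41 = -943)
(-76475/24815 - 248694/(-37094))/183907 + (204*13 + u)/l = (-76475/24815 - 248694/(-37094))/183907 + (204*13 + 86)/(-943) = (-76475*1/24815 - 248694*(-1/37094))*(1/183907) + (2652 + 86)*(-1/943) = (-2185/709 + 124347/18547)*(1/183907) + 2738*(-1/943) = (47636828/13149823)*(1/183907) - 2738/943 = 47636828/2418344498461 - 2738/943 = -6621382315257414/2280498862048723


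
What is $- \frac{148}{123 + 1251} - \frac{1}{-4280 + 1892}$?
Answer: $- \frac{58675}{546852} \approx -0.1073$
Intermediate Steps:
$- \frac{148}{123 + 1251} - \frac{1}{-4280 + 1892} = - \frac{148}{1374} - \frac{1}{-2388} = \left(-148\right) \frac{1}{1374} - - \frac{1}{2388} = - \frac{74}{687} + \frac{1}{2388} = - \frac{58675}{546852}$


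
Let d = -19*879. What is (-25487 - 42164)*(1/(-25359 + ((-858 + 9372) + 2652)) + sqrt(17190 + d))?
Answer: 67651/14193 - 67651*sqrt(489) ≈ -1.4960e+6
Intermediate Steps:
d = -16701
(-25487 - 42164)*(1/(-25359 + ((-858 + 9372) + 2652)) + sqrt(17190 + d)) = (-25487 - 42164)*(1/(-25359 + ((-858 + 9372) + 2652)) + sqrt(17190 - 16701)) = -67651*(1/(-25359 + (8514 + 2652)) + sqrt(489)) = -67651*(1/(-25359 + 11166) + sqrt(489)) = -67651*(1/(-14193) + sqrt(489)) = -67651*(-1/14193 + sqrt(489)) = 67651/14193 - 67651*sqrt(489)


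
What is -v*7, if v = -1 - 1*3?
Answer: 28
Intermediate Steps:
v = -4 (v = -1 - 3 = -4)
-v*7 = -1*(-4)*7 = 4*7 = 28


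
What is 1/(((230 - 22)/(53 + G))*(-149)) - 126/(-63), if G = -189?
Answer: 7765/3874 ≈ 2.0044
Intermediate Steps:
1/(((230 - 22)/(53 + G))*(-149)) - 126/(-63) = 1/(((230 - 22)/(53 - 189))*(-149)) - 126/(-63) = -1/149/(208/(-136)) - 126*(-1/63) = -1/149/(208*(-1/136)) + 2 = -1/149/(-26/17) + 2 = -17/26*(-1/149) + 2 = 17/3874 + 2 = 7765/3874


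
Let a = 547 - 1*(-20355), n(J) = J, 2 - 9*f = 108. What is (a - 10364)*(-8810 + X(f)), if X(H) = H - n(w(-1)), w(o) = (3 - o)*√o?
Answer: -836675048/9 - 42152*I ≈ -9.2964e+7 - 42152.0*I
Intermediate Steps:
f = -106/9 (f = 2/9 - ⅑*108 = 2/9 - 12 = -106/9 ≈ -11.778)
w(o) = √o*(3 - o)
a = 20902 (a = 547 + 20355 = 20902)
X(H) = H - 4*I (X(H) = H - √(-1)*(3 - 1*(-1)) = H - I*(3 + 1) = H - I*4 = H - 4*I)
(a - 10364)*(-8810 + X(f)) = (20902 - 10364)*(-8810 + (-106/9 - 4*I)) = 10538*(-79396/9 - 4*I) = -836675048/9 - 42152*I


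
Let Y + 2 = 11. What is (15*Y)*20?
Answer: 2700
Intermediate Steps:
Y = 9 (Y = -2 + 11 = 9)
(15*Y)*20 = (15*9)*20 = 135*20 = 2700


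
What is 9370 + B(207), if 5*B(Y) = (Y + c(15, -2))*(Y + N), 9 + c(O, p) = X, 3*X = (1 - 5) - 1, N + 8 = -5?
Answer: 254816/15 ≈ 16988.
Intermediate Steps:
N = -13 (N = -8 - 5 = -13)
X = -5/3 (X = ((1 - 5) - 1)/3 = (-4 - 1)/3 = (1/3)*(-5) = -5/3 ≈ -1.6667)
c(O, p) = -32/3 (c(O, p) = -9 - 5/3 = -32/3)
B(Y) = (-13 + Y)*(-32/3 + Y)/5 (B(Y) = ((Y - 32/3)*(Y - 13))/5 = ((-32/3 + Y)*(-13 + Y))/5 = ((-13 + Y)*(-32/3 + Y))/5 = (-13 + Y)*(-32/3 + Y)/5)
9370 + B(207) = 9370 + (416/15 - 71/15*207 + (1/5)*207**2) = 9370 + (416/15 - 4899/5 + (1/5)*42849) = 9370 + (416/15 - 4899/5 + 42849/5) = 9370 + 114266/15 = 254816/15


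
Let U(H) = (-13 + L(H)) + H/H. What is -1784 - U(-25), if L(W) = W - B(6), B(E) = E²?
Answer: -1711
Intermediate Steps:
L(W) = -36 + W (L(W) = W - 1*6² = W - 1*36 = W - 36 = -36 + W)
U(H) = -48 + H (U(H) = (-13 + (-36 + H)) + H/H = (-49 + H) + 1 = -48 + H)
-1784 - U(-25) = -1784 - (-48 - 25) = -1784 - 1*(-73) = -1784 + 73 = -1711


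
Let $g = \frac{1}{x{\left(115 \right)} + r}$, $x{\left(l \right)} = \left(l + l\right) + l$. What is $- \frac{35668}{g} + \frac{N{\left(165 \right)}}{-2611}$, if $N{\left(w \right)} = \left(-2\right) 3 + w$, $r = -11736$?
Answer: $\frac{1060834124709}{2611} \approx 4.0629 \cdot 10^{8}$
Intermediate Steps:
$N{\left(w \right)} = -6 + w$
$x{\left(l \right)} = 3 l$ ($x{\left(l \right)} = 2 l + l = 3 l$)
$g = - \frac{1}{11391}$ ($g = \frac{1}{3 \cdot 115 - 11736} = \frac{1}{345 - 11736} = \frac{1}{-11391} = - \frac{1}{11391} \approx -8.7789 \cdot 10^{-5}$)
$- \frac{35668}{g} + \frac{N{\left(165 \right)}}{-2611} = - \frac{35668}{- \frac{1}{11391}} + \frac{-6 + 165}{-2611} = \left(-35668\right) \left(-11391\right) + 159 \left(- \frac{1}{2611}\right) = 406294188 - \frac{159}{2611} = \frac{1060834124709}{2611}$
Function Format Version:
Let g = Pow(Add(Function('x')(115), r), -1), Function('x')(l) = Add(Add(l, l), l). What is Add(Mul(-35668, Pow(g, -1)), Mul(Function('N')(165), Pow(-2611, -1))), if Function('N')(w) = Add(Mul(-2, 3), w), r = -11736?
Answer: Rational(1060834124709, 2611) ≈ 4.0629e+8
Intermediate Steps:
Function('N')(w) = Add(-6, w)
Function('x')(l) = Mul(3, l) (Function('x')(l) = Add(Mul(2, l), l) = Mul(3, l))
g = Rational(-1, 11391) (g = Pow(Add(Mul(3, 115), -11736), -1) = Pow(Add(345, -11736), -1) = Pow(-11391, -1) = Rational(-1, 11391) ≈ -8.7789e-5)
Add(Mul(-35668, Pow(g, -1)), Mul(Function('N')(165), Pow(-2611, -1))) = Add(Mul(-35668, Pow(Rational(-1, 11391), -1)), Mul(Add(-6, 165), Pow(-2611, -1))) = Add(Mul(-35668, -11391), Mul(159, Rational(-1, 2611))) = Add(406294188, Rational(-159, 2611)) = Rational(1060834124709, 2611)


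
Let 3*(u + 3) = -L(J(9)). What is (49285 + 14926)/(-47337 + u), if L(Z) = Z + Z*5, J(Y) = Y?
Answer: -64211/47358 ≈ -1.3559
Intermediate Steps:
L(Z) = 6*Z (L(Z) = Z + 5*Z = 6*Z)
u = -21 (u = -3 + (-6*9)/3 = -3 + (-1*54)/3 = -3 + (⅓)*(-54) = -3 - 18 = -21)
(49285 + 14926)/(-47337 + u) = (49285 + 14926)/(-47337 - 21) = 64211/(-47358) = 64211*(-1/47358) = -64211/47358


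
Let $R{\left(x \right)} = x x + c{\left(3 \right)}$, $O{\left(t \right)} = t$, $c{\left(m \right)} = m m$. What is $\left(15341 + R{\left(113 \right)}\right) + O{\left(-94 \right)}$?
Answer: $28025$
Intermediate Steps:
$c{\left(m \right)} = m^{2}$
$R{\left(x \right)} = 9 + x^{2}$ ($R{\left(x \right)} = x x + 3^{2} = x^{2} + 9 = 9 + x^{2}$)
$\left(15341 + R{\left(113 \right)}\right) + O{\left(-94 \right)} = \left(15341 + \left(9 + 113^{2}\right)\right) - 94 = \left(15341 + \left(9 + 12769\right)\right) - 94 = \left(15341 + 12778\right) - 94 = 28119 - 94 = 28025$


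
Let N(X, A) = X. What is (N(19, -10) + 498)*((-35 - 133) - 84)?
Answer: -130284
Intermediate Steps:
(N(19, -10) + 498)*((-35 - 133) - 84) = (19 + 498)*((-35 - 133) - 84) = 517*(-168 - 84) = 517*(-252) = -130284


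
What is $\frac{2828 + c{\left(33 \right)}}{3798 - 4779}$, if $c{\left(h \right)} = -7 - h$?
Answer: $- \frac{2788}{981} \approx -2.842$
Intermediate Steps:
$\frac{2828 + c{\left(33 \right)}}{3798 - 4779} = \frac{2828 - 40}{3798 - 4779} = \frac{2828 - 40}{-981} = \left(2828 - 40\right) \left(- \frac{1}{981}\right) = 2788 \left(- \frac{1}{981}\right) = - \frac{2788}{981}$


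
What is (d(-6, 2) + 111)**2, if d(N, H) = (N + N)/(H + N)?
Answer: 12996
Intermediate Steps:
d(N, H) = 2*N/(H + N) (d(N, H) = (2*N)/(H + N) = 2*N/(H + N))
(d(-6, 2) + 111)**2 = (2*(-6)/(2 - 6) + 111)**2 = (2*(-6)/(-4) + 111)**2 = (2*(-6)*(-1/4) + 111)**2 = (3 + 111)**2 = 114**2 = 12996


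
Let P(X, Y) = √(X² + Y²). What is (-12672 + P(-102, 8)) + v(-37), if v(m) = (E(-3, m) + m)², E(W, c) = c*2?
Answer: -351 + 2*√2617 ≈ -248.69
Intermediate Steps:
E(W, c) = 2*c
v(m) = 9*m² (v(m) = (2*m + m)² = (3*m)² = 9*m²)
(-12672 + P(-102, 8)) + v(-37) = (-12672 + √((-102)² + 8²)) + 9*(-37)² = (-12672 + √(10404 + 64)) + 9*1369 = (-12672 + √10468) + 12321 = (-12672 + 2*√2617) + 12321 = -351 + 2*√2617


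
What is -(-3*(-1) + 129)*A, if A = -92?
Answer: 12144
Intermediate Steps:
-(-3*(-1) + 129)*A = -(-3*(-1) + 129)*(-92) = -(3 + 129)*(-92) = -132*(-92) = -1*(-12144) = 12144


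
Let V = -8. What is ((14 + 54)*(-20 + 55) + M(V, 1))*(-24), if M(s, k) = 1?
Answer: -57144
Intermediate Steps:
((14 + 54)*(-20 + 55) + M(V, 1))*(-24) = ((14 + 54)*(-20 + 55) + 1)*(-24) = (68*35 + 1)*(-24) = (2380 + 1)*(-24) = 2381*(-24) = -57144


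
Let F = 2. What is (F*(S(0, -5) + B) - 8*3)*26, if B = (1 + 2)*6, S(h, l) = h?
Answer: 312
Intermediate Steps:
B = 18 (B = 3*6 = 18)
(F*(S(0, -5) + B) - 8*3)*26 = (2*(0 + 18) - 8*3)*26 = (2*18 - 24)*26 = (36 - 24)*26 = 12*26 = 312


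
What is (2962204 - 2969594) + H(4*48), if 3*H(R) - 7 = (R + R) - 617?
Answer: -22396/3 ≈ -7465.3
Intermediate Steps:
H(R) = -610/3 + 2*R/3 (H(R) = 7/3 + ((R + R) - 617)/3 = 7/3 + (2*R - 617)/3 = 7/3 + (-617 + 2*R)/3 = 7/3 + (-617/3 + 2*R/3) = -610/3 + 2*R/3)
(2962204 - 2969594) + H(4*48) = (2962204 - 2969594) + (-610/3 + 2*(4*48)/3) = -7390 + (-610/3 + (⅔)*192) = -7390 + (-610/3 + 128) = -7390 - 226/3 = -22396/3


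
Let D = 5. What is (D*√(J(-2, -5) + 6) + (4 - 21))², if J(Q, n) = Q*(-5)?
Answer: 9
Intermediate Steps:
J(Q, n) = -5*Q
(D*√(J(-2, -5) + 6) + (4 - 21))² = (5*√(-5*(-2) + 6) + (4 - 21))² = (5*√(10 + 6) - 17)² = (5*√16 - 17)² = (5*4 - 17)² = (20 - 17)² = 3² = 9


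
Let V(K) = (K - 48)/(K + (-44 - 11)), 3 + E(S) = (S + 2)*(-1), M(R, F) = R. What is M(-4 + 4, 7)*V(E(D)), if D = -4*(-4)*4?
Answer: 0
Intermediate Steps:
D = 64 (D = 16*4 = 64)
E(S) = -5 - S (E(S) = -3 + (S + 2)*(-1) = -3 + (2 + S)*(-1) = -3 + (-2 - S) = -5 - S)
V(K) = (-48 + K)/(-55 + K) (V(K) = (-48 + K)/(K - 55) = (-48 + K)/(-55 + K))
M(-4 + 4, 7)*V(E(D)) = (-4 + 4)*((-48 + (-5 - 1*64))/(-55 + (-5 - 1*64))) = 0*((-48 + (-5 - 64))/(-55 + (-5 - 64))) = 0*((-48 - 69)/(-55 - 69)) = 0*(-117/(-124)) = 0*(-1/124*(-117)) = 0*(117/124) = 0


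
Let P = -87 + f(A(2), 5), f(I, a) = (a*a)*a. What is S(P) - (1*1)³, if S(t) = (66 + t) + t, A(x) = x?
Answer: 141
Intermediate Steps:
f(I, a) = a³ (f(I, a) = a²*a = a³)
P = 38 (P = -87 + 5³ = -87 + 125 = 38)
S(t) = 66 + 2*t
S(P) - (1*1)³ = (66 + 2*38) - (1*1)³ = (66 + 76) - 1*1³ = 142 - 1*1 = 142 - 1 = 141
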